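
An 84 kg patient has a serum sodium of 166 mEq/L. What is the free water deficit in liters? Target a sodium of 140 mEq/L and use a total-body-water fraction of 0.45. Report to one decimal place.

TBW = 0.45 · 84 = 37.8 L
Free water deficit = TBW · (Na/140 − 1)
= 37.8 · (166/140 − 1)
= 37.8 · 0.1857
= 7.02 L

7.0 L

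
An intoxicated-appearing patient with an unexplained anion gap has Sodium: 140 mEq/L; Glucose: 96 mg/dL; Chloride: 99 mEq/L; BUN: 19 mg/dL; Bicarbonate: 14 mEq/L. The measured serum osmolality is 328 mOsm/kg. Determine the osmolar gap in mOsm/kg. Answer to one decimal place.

35.9 mOsm/kg

Calculated osmolality = 2·Na + glucose/18 + BUN/2.8
= 2·140 + 96/18 + 19/2.8
= 280 + 5.33 + 6.79
= 292.12 mOsm/kg ≈ 292.1 mOsm/kg
Osmolar gap = measured − calculated = 328 − 292.1 = 35.9 mOsm/kg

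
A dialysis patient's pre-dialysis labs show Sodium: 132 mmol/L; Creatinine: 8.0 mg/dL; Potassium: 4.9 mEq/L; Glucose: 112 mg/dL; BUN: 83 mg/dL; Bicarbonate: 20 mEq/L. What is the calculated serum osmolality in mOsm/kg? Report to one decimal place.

299.9 mOsm/kg

Calculated osmolality = 2·Na + glucose/18 + BUN/2.8
= 2·132 + 112/18 + 83/2.8
= 264 + 6.22 + 29.64
= 299.86 mOsm/kg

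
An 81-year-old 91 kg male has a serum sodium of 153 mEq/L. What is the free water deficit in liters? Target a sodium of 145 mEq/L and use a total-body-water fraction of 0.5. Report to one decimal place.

2.5 L

TBW = 0.5 · 91 = 45.5 L
Free water deficit = TBW · (Na/145 − 1)
= 45.5 · (153/145 − 1)
= 45.5 · 0.0552
= 2.51 L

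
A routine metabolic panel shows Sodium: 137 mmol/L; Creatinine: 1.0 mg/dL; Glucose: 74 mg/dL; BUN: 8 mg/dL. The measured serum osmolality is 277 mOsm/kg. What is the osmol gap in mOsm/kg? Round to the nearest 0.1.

Calculated osmolality = 2·Na + glucose/18 + BUN/2.8
= 2·137 + 74/18 + 8/2.8
= 274 + 4.11 + 2.86
= 280.97 mOsm/kg ≈ 281.0 mOsm/kg
Osmolar gap = measured − calculated = 277 − 281.0 = -4.0 mOsm/kg

-4.0 mOsm/kg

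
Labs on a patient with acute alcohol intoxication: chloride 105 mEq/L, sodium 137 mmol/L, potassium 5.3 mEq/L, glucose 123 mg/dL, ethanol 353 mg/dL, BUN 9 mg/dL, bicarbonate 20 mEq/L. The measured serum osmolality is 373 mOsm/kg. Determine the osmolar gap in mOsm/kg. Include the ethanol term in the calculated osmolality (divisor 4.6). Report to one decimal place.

12.2 mOsm/kg

Calculated osmolality = 2·Na + glucose/18 + BUN/2.8 + ethanol/4.6
= 2·137 + 123/18 + 9/2.8 + 353/4.6
= 274 + 6.83 + 3.21 + 76.74
= 360.78 mOsm/kg ≈ 360.8 mOsm/kg
Osmolar gap = measured − calculated = 373 − 360.8 = 12.2 mOsm/kg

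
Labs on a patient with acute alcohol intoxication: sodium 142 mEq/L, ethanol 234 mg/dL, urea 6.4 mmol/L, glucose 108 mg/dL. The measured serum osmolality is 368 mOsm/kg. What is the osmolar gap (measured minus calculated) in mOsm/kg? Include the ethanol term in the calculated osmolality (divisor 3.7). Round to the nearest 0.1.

Calculated osmolality = 2·Na + glucose/18 + urea + ethanol/3.7
= 2·142 + 108/18 + 6.4 + 234/3.7
= 284 + 6 + 6.40 + 63.24
= 359.64 mOsm/kg ≈ 359.6 mOsm/kg
Osmolar gap = measured − calculated = 368 − 359.6 = 8.4 mOsm/kg

8.4 mOsm/kg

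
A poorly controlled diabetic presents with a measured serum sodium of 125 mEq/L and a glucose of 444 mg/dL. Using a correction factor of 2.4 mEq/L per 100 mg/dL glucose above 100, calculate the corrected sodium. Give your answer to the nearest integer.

Corrected Na = measured Na + 2.4 · (glucose − 100)/100
= 125 + 2.4 · (444 − 100)/100
= 125 + 8.3
= 133.3 mEq/L

133 mEq/L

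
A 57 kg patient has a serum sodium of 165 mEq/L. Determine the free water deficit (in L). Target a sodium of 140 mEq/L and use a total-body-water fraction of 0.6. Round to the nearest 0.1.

TBW = 0.6 · 57 = 34.2 L
Free water deficit = TBW · (Na/140 − 1)
= 34.2 · (165/140 − 1)
= 34.2 · 0.1786
= 6.11 L

6.1 L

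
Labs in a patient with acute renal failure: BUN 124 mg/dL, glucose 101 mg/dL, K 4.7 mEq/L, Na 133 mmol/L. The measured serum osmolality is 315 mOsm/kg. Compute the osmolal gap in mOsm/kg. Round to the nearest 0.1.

Calculated osmolality = 2·Na + glucose/18 + BUN/2.8
= 2·133 + 101/18 + 124/2.8
= 266 + 5.61 + 44.29
= 315.9 mOsm/kg ≈ 315.9 mOsm/kg
Osmolar gap = measured − calculated = 315 − 315.9 = -0.9 mOsm/kg

-0.9 mOsm/kg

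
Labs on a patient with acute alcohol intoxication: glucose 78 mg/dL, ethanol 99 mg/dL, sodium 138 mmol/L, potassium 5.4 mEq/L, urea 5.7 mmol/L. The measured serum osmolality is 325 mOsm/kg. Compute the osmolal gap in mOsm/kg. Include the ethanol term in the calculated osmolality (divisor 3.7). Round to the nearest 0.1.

12.2 mOsm/kg

Calculated osmolality = 2·Na + glucose/18 + urea + ethanol/3.7
= 2·138 + 78/18 + 5.7 + 99/3.7
= 276 + 4.33 + 5.70 + 26.76
= 312.79 mOsm/kg ≈ 312.8 mOsm/kg
Osmolar gap = measured − calculated = 325 − 312.8 = 12.2 mOsm/kg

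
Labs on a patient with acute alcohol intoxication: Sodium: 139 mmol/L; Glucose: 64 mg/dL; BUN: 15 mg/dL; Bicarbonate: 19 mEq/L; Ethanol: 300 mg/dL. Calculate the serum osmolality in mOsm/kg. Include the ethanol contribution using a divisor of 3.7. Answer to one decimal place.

368.0 mOsm/kg

Calculated osmolality = 2·Na + glucose/18 + BUN/2.8 + ethanol/3.7
= 2·139 + 64/18 + 15/2.8 + 300/3.7
= 278 + 3.56 + 5.36 + 81.08
= 368 mOsm/kg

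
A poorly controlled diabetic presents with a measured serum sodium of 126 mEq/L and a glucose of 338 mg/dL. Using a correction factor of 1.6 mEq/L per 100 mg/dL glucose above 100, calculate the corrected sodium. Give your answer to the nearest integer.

Corrected Na = measured Na + 1.6 · (glucose − 100)/100
= 126 + 1.6 · (338 − 100)/100
= 126 + 3.8
= 129.8 mEq/L

130 mEq/L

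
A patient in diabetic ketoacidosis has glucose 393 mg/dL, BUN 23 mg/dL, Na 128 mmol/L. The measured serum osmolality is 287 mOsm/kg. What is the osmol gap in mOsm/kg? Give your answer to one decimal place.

1.0 mOsm/kg

Calculated osmolality = 2·Na + glucose/18 + BUN/2.8
= 2·128 + 393/18 + 23/2.8
= 256 + 21.83 + 8.21
= 286.04 mOsm/kg ≈ 286.0 mOsm/kg
Osmolar gap = measured − calculated = 287 − 286.0 = 1.0 mOsm/kg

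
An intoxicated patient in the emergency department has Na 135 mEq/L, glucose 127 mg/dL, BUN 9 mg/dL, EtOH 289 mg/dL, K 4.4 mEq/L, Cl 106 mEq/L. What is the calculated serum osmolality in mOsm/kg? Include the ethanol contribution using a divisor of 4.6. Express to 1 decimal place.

Calculated osmolality = 2·Na + glucose/18 + BUN/2.8 + ethanol/4.6
= 2·135 + 127/18 + 9/2.8 + 289/4.6
= 270 + 7.06 + 3.21 + 62.83
= 343.1 mOsm/kg

343.1 mOsm/kg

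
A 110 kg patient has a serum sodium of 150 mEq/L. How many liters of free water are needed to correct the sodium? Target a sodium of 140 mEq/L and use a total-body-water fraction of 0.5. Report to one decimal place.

TBW = 0.5 · 110 = 55 L
Free water deficit = TBW · (Na/140 − 1)
= 55 · (150/140 − 1)
= 55 · 0.0714
= 3.93 L

3.9 L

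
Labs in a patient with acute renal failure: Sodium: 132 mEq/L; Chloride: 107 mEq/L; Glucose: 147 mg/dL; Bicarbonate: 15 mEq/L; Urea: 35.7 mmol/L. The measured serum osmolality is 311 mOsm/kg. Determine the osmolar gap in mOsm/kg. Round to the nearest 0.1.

Calculated osmolality = 2·Na + glucose/18 + urea
= 2·132 + 147/18 + 35.7
= 264 + 8.17 + 35.70
= 307.87 mOsm/kg ≈ 307.9 mOsm/kg
Osmolar gap = measured − calculated = 311 − 307.9 = 3.1 mOsm/kg

3.1 mOsm/kg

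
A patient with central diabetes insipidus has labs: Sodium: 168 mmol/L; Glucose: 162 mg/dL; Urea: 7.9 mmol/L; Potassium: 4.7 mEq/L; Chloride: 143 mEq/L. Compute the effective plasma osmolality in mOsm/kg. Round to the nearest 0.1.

Effective osmolality excludes urea (freely permeant across cell membranes):
2·Na + glucose/18
= 2·168 + 162/18
= 336 + 9
= 345 mOsm/kg

345.0 mOsm/kg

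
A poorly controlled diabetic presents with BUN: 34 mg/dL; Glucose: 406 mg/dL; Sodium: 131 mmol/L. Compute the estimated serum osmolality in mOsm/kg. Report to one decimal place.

Calculated osmolality = 2·Na + glucose/18 + BUN/2.8
= 2·131 + 406/18 + 34/2.8
= 262 + 22.56 + 12.14
= 296.7 mOsm/kg

296.7 mOsm/kg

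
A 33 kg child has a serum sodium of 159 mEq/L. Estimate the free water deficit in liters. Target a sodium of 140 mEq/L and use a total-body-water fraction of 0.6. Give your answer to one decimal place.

2.7 L

TBW = 0.6 · 33 = 19.8 L
Free water deficit = TBW · (Na/140 − 1)
= 19.8 · (159/140 − 1)
= 19.8 · 0.1357
= 2.69 L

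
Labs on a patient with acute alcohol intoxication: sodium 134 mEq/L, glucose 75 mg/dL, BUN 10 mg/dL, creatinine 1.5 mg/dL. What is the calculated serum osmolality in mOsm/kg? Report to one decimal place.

Calculated osmolality = 2·Na + glucose/18 + BUN/2.8
= 2·134 + 75/18 + 10/2.8
= 268 + 4.17 + 3.57
= 275.74 mOsm/kg

275.7 mOsm/kg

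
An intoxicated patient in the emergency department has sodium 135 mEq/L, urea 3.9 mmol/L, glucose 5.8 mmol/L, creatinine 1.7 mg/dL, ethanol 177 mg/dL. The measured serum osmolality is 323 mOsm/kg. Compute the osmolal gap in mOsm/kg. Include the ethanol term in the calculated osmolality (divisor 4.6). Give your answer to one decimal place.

4.8 mOsm/kg

Calculated osmolality = 2·Na + glucose + urea + ethanol/4.6
= 2·135 + 5.8 + 3.9 + 177/4.6
= 270 + 5.80 + 3.90 + 38.48
= 318.18 mOsm/kg ≈ 318.2 mOsm/kg
Osmolar gap = measured − calculated = 323 − 318.2 = 4.8 mOsm/kg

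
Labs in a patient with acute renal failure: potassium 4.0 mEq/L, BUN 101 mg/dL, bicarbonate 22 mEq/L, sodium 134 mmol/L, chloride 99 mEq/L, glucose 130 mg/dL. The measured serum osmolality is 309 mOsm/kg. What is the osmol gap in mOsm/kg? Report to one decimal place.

-2.3 mOsm/kg

Calculated osmolality = 2·Na + glucose/18 + BUN/2.8
= 2·134 + 130/18 + 101/2.8
= 268 + 7.22 + 36.07
= 311.29 mOsm/kg ≈ 311.3 mOsm/kg
Osmolar gap = measured − calculated = 309 − 311.3 = -2.3 mOsm/kg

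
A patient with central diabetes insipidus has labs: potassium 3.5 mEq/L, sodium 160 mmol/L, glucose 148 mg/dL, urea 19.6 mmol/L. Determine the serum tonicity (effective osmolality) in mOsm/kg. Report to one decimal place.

Effective osmolality excludes urea (freely permeant across cell membranes):
2·Na + glucose/18
= 2·160 + 148/18
= 320 + 8.22
= 328.22 mOsm/kg

328.2 mOsm/kg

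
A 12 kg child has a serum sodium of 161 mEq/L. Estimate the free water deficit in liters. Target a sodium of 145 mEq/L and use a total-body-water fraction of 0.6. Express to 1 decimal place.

TBW = 0.6 · 12 = 7.2 L
Free water deficit = TBW · (Na/145 − 1)
= 7.2 · (161/145 − 1)
= 7.2 · 0.1103
= 0.79 L

0.8 L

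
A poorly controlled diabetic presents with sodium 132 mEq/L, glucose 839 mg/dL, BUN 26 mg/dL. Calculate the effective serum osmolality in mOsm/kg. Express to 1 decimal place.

Effective osmolality excludes urea (freely permeant across cell membranes):
2·Na + glucose/18
= 2·132 + 839/18
= 264 + 46.61
= 310.61 mOsm/kg

310.6 mOsm/kg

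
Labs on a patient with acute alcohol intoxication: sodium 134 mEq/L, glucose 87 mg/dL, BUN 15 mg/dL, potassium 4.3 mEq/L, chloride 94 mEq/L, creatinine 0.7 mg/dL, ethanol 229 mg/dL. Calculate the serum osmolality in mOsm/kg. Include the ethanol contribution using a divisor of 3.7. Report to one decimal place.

340.1 mOsm/kg

Calculated osmolality = 2·Na + glucose/18 + BUN/2.8 + ethanol/3.7
= 2·134 + 87/18 + 15/2.8 + 229/3.7
= 268 + 4.83 + 5.36 + 61.89
= 340.08 mOsm/kg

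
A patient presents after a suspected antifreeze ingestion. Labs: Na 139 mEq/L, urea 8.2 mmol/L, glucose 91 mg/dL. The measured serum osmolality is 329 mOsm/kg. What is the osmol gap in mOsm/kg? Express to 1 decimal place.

37.7 mOsm/kg

Calculated osmolality = 2·Na + glucose/18 + urea
= 2·139 + 91/18 + 8.2
= 278 + 5.06 + 8.20
= 291.26 mOsm/kg ≈ 291.3 mOsm/kg
Osmolar gap = measured − calculated = 329 − 291.3 = 37.7 mOsm/kg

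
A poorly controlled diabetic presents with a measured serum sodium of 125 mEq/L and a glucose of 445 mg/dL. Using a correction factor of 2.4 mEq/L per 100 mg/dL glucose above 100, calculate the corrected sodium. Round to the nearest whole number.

133 mEq/L

Corrected Na = measured Na + 2.4 · (glucose − 100)/100
= 125 + 2.4 · (445 − 100)/100
= 125 + 8.3
= 133.3 mEq/L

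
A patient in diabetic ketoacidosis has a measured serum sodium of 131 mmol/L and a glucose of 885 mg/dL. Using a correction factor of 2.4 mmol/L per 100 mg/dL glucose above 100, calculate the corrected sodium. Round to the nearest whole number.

150 mmol/L

Corrected Na = measured Na + 2.4 · (glucose − 100)/100
= 131 + 2.4 · (885 − 100)/100
= 131 + 18.8
= 149.8 mmol/L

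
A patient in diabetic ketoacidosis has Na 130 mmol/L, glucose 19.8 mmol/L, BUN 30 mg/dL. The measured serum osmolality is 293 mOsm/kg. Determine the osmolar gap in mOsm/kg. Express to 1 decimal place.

Calculated osmolality = 2·Na + glucose + BUN/2.8
= 2·130 + 19.8 + 30/2.8
= 260 + 19.80 + 10.71
= 290.51 mOsm/kg ≈ 290.5 mOsm/kg
Osmolar gap = measured − calculated = 293 − 290.5 = 2.5 mOsm/kg

2.5 mOsm/kg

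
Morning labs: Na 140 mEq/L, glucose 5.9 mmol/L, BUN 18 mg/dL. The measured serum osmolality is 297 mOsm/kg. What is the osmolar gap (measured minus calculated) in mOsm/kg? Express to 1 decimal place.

4.7 mOsm/kg

Calculated osmolality = 2·Na + glucose + BUN/2.8
= 2·140 + 5.9 + 18/2.8
= 280 + 5.90 + 6.43
= 292.33 mOsm/kg ≈ 292.3 mOsm/kg
Osmolar gap = measured − calculated = 297 − 292.3 = 4.7 mOsm/kg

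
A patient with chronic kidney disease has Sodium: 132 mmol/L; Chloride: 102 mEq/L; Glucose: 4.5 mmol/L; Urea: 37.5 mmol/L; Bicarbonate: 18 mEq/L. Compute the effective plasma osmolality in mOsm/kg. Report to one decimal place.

Effective osmolality excludes urea (freely permeant across cell membranes):
2·Na + glucose
= 2·132 + 4.5
= 264 + 4.5
= 268.5 mOsm/kg

268.5 mOsm/kg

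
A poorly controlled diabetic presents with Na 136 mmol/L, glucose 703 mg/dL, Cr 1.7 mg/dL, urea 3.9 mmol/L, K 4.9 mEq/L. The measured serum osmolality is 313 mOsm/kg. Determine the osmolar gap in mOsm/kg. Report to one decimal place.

-2.0 mOsm/kg

Calculated osmolality = 2·Na + glucose/18 + urea
= 2·136 + 703/18 + 3.9
= 272 + 39.06 + 3.90
= 314.96 mOsm/kg ≈ 315.0 mOsm/kg
Osmolar gap = measured − calculated = 313 − 315.0 = -2.0 mOsm/kg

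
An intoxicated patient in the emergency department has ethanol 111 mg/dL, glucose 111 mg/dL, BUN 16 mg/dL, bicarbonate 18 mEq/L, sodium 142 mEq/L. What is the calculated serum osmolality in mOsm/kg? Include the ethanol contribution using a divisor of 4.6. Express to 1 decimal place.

Calculated osmolality = 2·Na + glucose/18 + BUN/2.8 + ethanol/4.6
= 2·142 + 111/18 + 16/2.8 + 111/4.6
= 284 + 6.17 + 5.71 + 24.13
= 320.01 mOsm/kg

320.0 mOsm/kg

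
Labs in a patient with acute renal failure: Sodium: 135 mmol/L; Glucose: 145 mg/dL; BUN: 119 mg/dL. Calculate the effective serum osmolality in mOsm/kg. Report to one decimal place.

278.1 mOsm/kg

Effective osmolality excludes urea (freely permeant across cell membranes):
2·Na + glucose/18
= 2·135 + 145/18
= 270 + 8.06
= 278.06 mOsm/kg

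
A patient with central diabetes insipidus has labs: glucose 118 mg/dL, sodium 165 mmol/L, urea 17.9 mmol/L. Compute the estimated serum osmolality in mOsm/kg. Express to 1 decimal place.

Calculated osmolality = 2·Na + glucose/18 + urea
= 2·165 + 118/18 + 17.9
= 330 + 6.56 + 17.90
= 354.46 mOsm/kg

354.5 mOsm/kg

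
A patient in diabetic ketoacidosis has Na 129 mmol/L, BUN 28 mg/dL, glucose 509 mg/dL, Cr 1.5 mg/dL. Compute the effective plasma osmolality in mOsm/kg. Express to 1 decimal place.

286.3 mOsm/kg

Effective osmolality excludes urea (freely permeant across cell membranes):
2·Na + glucose/18
= 2·129 + 509/18
= 258 + 28.28
= 286.28 mOsm/kg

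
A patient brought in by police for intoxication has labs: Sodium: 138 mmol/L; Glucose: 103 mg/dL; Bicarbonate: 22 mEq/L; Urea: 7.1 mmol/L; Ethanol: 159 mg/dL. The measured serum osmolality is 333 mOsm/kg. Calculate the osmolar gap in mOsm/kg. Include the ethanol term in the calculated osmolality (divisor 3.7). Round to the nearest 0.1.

Calculated osmolality = 2·Na + glucose/18 + urea + ethanol/3.7
= 2·138 + 103/18 + 7.1 + 159/3.7
= 276 + 5.72 + 7.10 + 42.97
= 331.79 mOsm/kg ≈ 331.8 mOsm/kg
Osmolar gap = measured − calculated = 333 − 331.8 = 1.2 mOsm/kg

1.2 mOsm/kg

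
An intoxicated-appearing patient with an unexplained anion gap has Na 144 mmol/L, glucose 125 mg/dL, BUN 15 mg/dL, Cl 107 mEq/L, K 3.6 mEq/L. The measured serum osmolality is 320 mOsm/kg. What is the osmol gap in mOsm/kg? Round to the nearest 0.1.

19.7 mOsm/kg

Calculated osmolality = 2·Na + glucose/18 + BUN/2.8
= 2·144 + 125/18 + 15/2.8
= 288 + 6.94 + 5.36
= 300.3 mOsm/kg ≈ 300.3 mOsm/kg
Osmolar gap = measured − calculated = 320 − 300.3 = 19.7 mOsm/kg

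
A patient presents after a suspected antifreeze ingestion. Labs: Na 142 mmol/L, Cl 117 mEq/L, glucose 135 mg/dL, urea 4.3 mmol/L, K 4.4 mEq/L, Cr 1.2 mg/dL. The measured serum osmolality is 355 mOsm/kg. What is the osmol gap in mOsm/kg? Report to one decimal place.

Calculated osmolality = 2·Na + glucose/18 + urea
= 2·142 + 135/18 + 4.3
= 284 + 7.50 + 4.30
= 295.8 mOsm/kg ≈ 295.8 mOsm/kg
Osmolar gap = measured − calculated = 355 − 295.8 = 59.2 mOsm/kg

59.2 mOsm/kg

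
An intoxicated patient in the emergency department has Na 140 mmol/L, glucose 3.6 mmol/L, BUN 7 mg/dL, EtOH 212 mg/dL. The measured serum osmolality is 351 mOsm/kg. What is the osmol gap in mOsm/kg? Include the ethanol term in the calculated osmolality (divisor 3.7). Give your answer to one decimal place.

7.6 mOsm/kg

Calculated osmolality = 2·Na + glucose + BUN/2.8 + ethanol/3.7
= 2·140 + 3.6 + 7/2.8 + 212/3.7
= 280 + 3.60 + 2.50 + 57.30
= 343.4 mOsm/kg ≈ 343.4 mOsm/kg
Osmolar gap = measured − calculated = 351 − 343.4 = 7.6 mOsm/kg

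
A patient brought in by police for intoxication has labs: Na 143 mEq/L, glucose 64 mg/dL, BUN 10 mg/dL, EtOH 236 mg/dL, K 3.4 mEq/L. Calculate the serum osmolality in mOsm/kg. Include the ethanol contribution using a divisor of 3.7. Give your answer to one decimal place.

Calculated osmolality = 2·Na + glucose/18 + BUN/2.8 + ethanol/3.7
= 2·143 + 64/18 + 10/2.8 + 236/3.7
= 286 + 3.56 + 3.57 + 63.78
= 356.91 mOsm/kg

356.9 mOsm/kg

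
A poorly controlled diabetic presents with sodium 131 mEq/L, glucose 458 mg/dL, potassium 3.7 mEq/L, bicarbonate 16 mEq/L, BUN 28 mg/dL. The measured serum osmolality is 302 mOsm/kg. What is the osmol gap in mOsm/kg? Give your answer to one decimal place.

4.6 mOsm/kg

Calculated osmolality = 2·Na + glucose/18 + BUN/2.8
= 2·131 + 458/18 + 28/2.8
= 262 + 25.44 + 10
= 297.44 mOsm/kg ≈ 297.4 mOsm/kg
Osmolar gap = measured − calculated = 302 − 297.4 = 4.6 mOsm/kg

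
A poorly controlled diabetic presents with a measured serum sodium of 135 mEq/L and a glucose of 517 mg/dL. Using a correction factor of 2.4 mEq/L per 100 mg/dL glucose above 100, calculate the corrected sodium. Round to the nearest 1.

Corrected Na = measured Na + 2.4 · (glucose − 100)/100
= 135 + 2.4 · (517 − 100)/100
= 135 + 10
= 145 mEq/L

145 mEq/L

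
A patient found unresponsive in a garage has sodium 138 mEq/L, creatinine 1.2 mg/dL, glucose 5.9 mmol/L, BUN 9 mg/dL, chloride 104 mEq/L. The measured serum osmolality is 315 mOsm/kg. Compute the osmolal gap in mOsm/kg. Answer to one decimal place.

29.9 mOsm/kg

Calculated osmolality = 2·Na + glucose + BUN/2.8
= 2·138 + 5.9 + 9/2.8
= 276 + 5.90 + 3.21
= 285.11 mOsm/kg ≈ 285.1 mOsm/kg
Osmolar gap = measured − calculated = 315 − 285.1 = 29.9 mOsm/kg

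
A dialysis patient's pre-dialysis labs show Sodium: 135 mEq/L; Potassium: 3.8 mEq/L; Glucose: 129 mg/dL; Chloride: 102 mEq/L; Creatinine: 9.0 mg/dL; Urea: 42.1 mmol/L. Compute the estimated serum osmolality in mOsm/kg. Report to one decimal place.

319.3 mOsm/kg

Calculated osmolality = 2·Na + glucose/18 + urea
= 2·135 + 129/18 + 42.1
= 270 + 7.17 + 42.10
= 319.27 mOsm/kg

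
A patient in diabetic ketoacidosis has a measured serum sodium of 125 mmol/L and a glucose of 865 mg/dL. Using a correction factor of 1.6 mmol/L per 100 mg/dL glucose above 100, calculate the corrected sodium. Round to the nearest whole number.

Corrected Na = measured Na + 1.6 · (glucose − 100)/100
= 125 + 1.6 · (865 − 100)/100
= 125 + 12.2
= 137.2 mmol/L

137 mmol/L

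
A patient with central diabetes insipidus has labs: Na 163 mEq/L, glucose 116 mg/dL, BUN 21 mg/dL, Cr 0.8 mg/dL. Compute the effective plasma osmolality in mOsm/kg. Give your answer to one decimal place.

Effective osmolality excludes urea (freely permeant across cell membranes):
2·Na + glucose/18
= 2·163 + 116/18
= 326 + 6.44
= 332.44 mOsm/kg

332.4 mOsm/kg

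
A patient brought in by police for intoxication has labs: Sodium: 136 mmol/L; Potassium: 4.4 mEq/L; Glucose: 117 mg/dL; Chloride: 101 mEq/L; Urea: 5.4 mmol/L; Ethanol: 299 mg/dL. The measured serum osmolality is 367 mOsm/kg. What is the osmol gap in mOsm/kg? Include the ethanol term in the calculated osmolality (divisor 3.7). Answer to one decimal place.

Calculated osmolality = 2·Na + glucose/18 + urea + ethanol/3.7
= 2·136 + 117/18 + 5.4 + 299/3.7
= 272 + 6.50 + 5.40 + 80.81
= 364.71 mOsm/kg ≈ 364.7 mOsm/kg
Osmolar gap = measured − calculated = 367 − 364.7 = 2.3 mOsm/kg

2.3 mOsm/kg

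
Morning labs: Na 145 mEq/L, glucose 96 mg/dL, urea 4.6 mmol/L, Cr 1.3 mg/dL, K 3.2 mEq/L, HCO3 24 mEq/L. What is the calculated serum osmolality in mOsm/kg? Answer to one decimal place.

Calculated osmolality = 2·Na + glucose/18 + urea
= 2·145 + 96/18 + 4.6
= 290 + 5.33 + 4.60
= 299.93 mOsm/kg

299.9 mOsm/kg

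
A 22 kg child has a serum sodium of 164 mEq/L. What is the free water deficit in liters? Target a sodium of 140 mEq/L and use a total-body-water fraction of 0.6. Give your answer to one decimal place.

TBW = 0.6 · 22 = 13.2 L
Free water deficit = TBW · (Na/140 − 1)
= 13.2 · (164/140 − 1)
= 13.2 · 0.1714
= 2.26 L

2.3 L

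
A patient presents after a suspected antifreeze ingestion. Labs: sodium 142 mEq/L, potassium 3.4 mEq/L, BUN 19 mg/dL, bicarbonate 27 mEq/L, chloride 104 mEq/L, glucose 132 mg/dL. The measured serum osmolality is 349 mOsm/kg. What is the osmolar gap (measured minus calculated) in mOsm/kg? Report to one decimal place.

50.9 mOsm/kg

Calculated osmolality = 2·Na + glucose/18 + BUN/2.8
= 2·142 + 132/18 + 19/2.8
= 284 + 7.33 + 6.79
= 298.12 mOsm/kg ≈ 298.1 mOsm/kg
Osmolar gap = measured − calculated = 349 − 298.1 = 50.9 mOsm/kg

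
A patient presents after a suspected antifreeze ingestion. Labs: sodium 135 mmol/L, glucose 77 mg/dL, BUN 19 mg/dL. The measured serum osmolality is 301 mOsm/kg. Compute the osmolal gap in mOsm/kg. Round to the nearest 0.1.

19.9 mOsm/kg

Calculated osmolality = 2·Na + glucose/18 + BUN/2.8
= 2·135 + 77/18 + 19/2.8
= 270 + 4.28 + 6.79
= 281.07 mOsm/kg ≈ 281.1 mOsm/kg
Osmolar gap = measured − calculated = 301 − 281.1 = 19.9 mOsm/kg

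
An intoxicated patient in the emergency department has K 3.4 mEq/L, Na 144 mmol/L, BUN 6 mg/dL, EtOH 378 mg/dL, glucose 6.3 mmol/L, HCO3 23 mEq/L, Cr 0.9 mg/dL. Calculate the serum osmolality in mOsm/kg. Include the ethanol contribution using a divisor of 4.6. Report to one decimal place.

Calculated osmolality = 2·Na + glucose + BUN/2.8 + ethanol/4.6
= 2·144 + 6.3 + 6/2.8 + 378/4.6
= 288 + 6.30 + 2.14 + 82.17
= 378.61 mOsm/kg

378.6 mOsm/kg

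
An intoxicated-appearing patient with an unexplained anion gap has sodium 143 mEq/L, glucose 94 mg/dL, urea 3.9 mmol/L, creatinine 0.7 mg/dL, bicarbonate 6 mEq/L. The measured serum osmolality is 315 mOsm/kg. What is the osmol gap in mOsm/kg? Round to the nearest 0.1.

19.9 mOsm/kg

Calculated osmolality = 2·Na + glucose/18 + urea
= 2·143 + 94/18 + 3.9
= 286 + 5.22 + 3.90
= 295.12 mOsm/kg ≈ 295.1 mOsm/kg
Osmolar gap = measured − calculated = 315 − 295.1 = 19.9 mOsm/kg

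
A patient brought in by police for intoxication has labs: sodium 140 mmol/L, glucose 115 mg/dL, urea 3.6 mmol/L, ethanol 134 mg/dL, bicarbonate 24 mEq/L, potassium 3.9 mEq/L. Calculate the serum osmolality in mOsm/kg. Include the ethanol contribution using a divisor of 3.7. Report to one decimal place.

Calculated osmolality = 2·Na + glucose/18 + urea + ethanol/3.7
= 2·140 + 115/18 + 3.6 + 134/3.7
= 280 + 6.39 + 3.60 + 36.22
= 326.21 mOsm/kg

326.2 mOsm/kg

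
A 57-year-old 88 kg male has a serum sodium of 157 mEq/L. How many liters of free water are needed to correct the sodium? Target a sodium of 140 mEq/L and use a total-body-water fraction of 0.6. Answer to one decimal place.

TBW = 0.6 · 88 = 52.8 L
Free water deficit = TBW · (Na/140 − 1)
= 52.8 · (157/140 − 1)
= 52.8 · 0.1214
= 6.41 L

6.4 L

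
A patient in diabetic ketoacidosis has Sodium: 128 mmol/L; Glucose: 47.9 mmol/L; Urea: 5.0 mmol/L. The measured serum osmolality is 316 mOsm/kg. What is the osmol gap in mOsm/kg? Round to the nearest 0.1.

7.1 mOsm/kg

Calculated osmolality = 2·Na + glucose + urea
= 2·128 + 47.9 + 5
= 256 + 47.90 + 5
= 308.9 mOsm/kg ≈ 308.9 mOsm/kg
Osmolar gap = measured − calculated = 316 − 308.9 = 7.1 mOsm/kg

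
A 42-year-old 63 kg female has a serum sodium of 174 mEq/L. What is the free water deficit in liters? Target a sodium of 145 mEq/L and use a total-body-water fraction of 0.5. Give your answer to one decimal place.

6.3 L

TBW = 0.5 · 63 = 31.5 L
Free water deficit = TBW · (Na/145 − 1)
= 31.5 · (174/145 − 1)
= 31.5 · 0.2
= 6.3 L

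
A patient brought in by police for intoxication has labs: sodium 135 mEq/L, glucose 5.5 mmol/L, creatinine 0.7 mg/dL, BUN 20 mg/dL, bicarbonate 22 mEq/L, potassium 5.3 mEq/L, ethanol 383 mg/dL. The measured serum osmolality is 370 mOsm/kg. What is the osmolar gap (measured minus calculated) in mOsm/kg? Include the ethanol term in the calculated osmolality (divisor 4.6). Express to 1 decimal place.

Calculated osmolality = 2·Na + glucose + BUN/2.8 + ethanol/4.6
= 2·135 + 5.5 + 20/2.8 + 383/4.6
= 270 + 5.50 + 7.14 + 83.26
= 365.9 mOsm/kg ≈ 365.9 mOsm/kg
Osmolar gap = measured − calculated = 370 − 365.9 = 4.1 mOsm/kg

4.1 mOsm/kg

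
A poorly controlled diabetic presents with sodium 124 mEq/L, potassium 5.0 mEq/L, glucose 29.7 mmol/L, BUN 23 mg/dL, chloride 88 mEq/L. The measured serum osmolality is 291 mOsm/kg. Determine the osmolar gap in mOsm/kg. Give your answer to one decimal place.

5.1 mOsm/kg

Calculated osmolality = 2·Na + glucose + BUN/2.8
= 2·124 + 29.7 + 23/2.8
= 248 + 29.70 + 8.21
= 285.91 mOsm/kg ≈ 285.9 mOsm/kg
Osmolar gap = measured − calculated = 291 − 285.9 = 5.1 mOsm/kg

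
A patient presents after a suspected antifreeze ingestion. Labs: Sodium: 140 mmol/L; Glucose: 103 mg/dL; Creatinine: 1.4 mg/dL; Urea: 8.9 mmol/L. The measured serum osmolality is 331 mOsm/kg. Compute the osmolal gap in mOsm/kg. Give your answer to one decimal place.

36.4 mOsm/kg

Calculated osmolality = 2·Na + glucose/18 + urea
= 2·140 + 103/18 + 8.9
= 280 + 5.72 + 8.90
= 294.62 mOsm/kg ≈ 294.6 mOsm/kg
Osmolar gap = measured − calculated = 331 − 294.6 = 36.4 mOsm/kg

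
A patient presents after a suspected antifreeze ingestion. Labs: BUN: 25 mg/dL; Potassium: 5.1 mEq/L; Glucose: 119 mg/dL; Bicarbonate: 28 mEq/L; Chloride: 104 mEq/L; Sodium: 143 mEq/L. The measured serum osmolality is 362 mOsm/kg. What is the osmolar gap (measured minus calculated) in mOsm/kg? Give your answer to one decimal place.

60.5 mOsm/kg

Calculated osmolality = 2·Na + glucose/18 + BUN/2.8
= 2·143 + 119/18 + 25/2.8
= 286 + 6.61 + 8.93
= 301.54 mOsm/kg ≈ 301.5 mOsm/kg
Osmolar gap = measured − calculated = 362 − 301.5 = 60.5 mOsm/kg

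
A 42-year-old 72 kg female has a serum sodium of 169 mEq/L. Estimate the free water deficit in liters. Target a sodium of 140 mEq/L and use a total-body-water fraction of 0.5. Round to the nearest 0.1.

TBW = 0.5 · 72 = 36 L
Free water deficit = TBW · (Na/140 − 1)
= 36 · (169/140 − 1)
= 36 · 0.2071
= 7.46 L

7.5 L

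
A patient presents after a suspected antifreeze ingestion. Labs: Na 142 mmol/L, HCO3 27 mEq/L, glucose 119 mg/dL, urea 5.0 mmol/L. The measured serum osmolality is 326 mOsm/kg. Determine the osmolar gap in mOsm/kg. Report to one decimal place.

Calculated osmolality = 2·Na + glucose/18 + urea
= 2·142 + 119/18 + 5
= 284 + 6.61 + 5
= 295.61 mOsm/kg ≈ 295.6 mOsm/kg
Osmolar gap = measured − calculated = 326 − 295.6 = 30.4 mOsm/kg

30.4 mOsm/kg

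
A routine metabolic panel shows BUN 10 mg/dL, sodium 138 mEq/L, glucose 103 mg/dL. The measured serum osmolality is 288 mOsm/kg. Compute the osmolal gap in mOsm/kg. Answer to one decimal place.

2.7 mOsm/kg

Calculated osmolality = 2·Na + glucose/18 + BUN/2.8
= 2·138 + 103/18 + 10/2.8
= 276 + 5.72 + 3.57
= 285.29 mOsm/kg ≈ 285.3 mOsm/kg
Osmolar gap = measured − calculated = 288 − 285.3 = 2.7 mOsm/kg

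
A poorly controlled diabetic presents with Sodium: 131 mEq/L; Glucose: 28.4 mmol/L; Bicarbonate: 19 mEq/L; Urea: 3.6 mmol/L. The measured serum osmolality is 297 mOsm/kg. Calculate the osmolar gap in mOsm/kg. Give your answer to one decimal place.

3.0 mOsm/kg

Calculated osmolality = 2·Na + glucose + urea
= 2·131 + 28.4 + 3.6
= 262 + 28.40 + 3.60
= 294 mOsm/kg ≈ 294.0 mOsm/kg
Osmolar gap = measured − calculated = 297 − 294.0 = 3.0 mOsm/kg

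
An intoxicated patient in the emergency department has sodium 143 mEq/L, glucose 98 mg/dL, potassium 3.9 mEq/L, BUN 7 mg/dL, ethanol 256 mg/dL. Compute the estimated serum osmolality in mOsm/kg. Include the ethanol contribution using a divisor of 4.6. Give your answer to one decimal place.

Calculated osmolality = 2·Na + glucose/18 + BUN/2.8 + ethanol/4.6
= 2·143 + 98/18 + 7/2.8 + 256/4.6
= 286 + 5.44 + 2.50 + 55.65
= 349.59 mOsm/kg

349.6 mOsm/kg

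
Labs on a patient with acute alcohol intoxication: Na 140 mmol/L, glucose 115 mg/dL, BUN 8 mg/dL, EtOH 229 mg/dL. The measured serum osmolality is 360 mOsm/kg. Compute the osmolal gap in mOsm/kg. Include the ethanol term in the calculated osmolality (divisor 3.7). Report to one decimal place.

8.9 mOsm/kg

Calculated osmolality = 2·Na + glucose/18 + BUN/2.8 + ethanol/3.7
= 2·140 + 115/18 + 8/2.8 + 229/3.7
= 280 + 6.39 + 2.86 + 61.89
= 351.14 mOsm/kg ≈ 351.1 mOsm/kg
Osmolar gap = measured − calculated = 360 − 351.1 = 8.9 mOsm/kg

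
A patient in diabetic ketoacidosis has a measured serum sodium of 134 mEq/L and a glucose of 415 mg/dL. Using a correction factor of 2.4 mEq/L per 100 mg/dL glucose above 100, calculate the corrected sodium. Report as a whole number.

142 mEq/L

Corrected Na = measured Na + 2.4 · (glucose − 100)/100
= 134 + 2.4 · (415 − 100)/100
= 134 + 7.6
= 141.6 mEq/L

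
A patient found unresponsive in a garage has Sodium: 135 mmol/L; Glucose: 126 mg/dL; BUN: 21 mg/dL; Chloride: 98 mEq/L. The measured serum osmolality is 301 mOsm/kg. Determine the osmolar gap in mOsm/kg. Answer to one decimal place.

16.5 mOsm/kg

Calculated osmolality = 2·Na + glucose/18 + BUN/2.8
= 2·135 + 126/18 + 21/2.8
= 270 + 7 + 7.50
= 284.5 mOsm/kg ≈ 284.5 mOsm/kg
Osmolar gap = measured − calculated = 301 − 284.5 = 16.5 mOsm/kg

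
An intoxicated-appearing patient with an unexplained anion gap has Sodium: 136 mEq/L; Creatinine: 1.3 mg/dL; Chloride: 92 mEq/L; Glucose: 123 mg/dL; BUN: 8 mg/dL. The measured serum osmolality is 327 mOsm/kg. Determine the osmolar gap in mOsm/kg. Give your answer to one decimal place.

45.3 mOsm/kg

Calculated osmolality = 2·Na + glucose/18 + BUN/2.8
= 2·136 + 123/18 + 8/2.8
= 272 + 6.83 + 2.86
= 281.69 mOsm/kg ≈ 281.7 mOsm/kg
Osmolar gap = measured − calculated = 327 − 281.7 = 45.3 mOsm/kg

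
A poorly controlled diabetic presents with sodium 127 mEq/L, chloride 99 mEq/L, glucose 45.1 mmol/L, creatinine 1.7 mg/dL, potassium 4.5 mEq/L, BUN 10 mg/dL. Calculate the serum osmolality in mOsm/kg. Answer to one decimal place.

302.7 mOsm/kg

Calculated osmolality = 2·Na + glucose + BUN/2.8
= 2·127 + 45.1 + 10/2.8
= 254 + 45.10 + 3.57
= 302.67 mOsm/kg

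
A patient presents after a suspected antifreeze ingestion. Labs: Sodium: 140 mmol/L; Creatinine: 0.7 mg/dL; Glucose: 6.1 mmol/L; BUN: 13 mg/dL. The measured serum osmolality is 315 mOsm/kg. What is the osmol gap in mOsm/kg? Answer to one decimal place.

24.3 mOsm/kg

Calculated osmolality = 2·Na + glucose + BUN/2.8
= 2·140 + 6.1 + 13/2.8
= 280 + 6.10 + 4.64
= 290.74 mOsm/kg ≈ 290.7 mOsm/kg
Osmolar gap = measured − calculated = 315 − 290.7 = 24.3 mOsm/kg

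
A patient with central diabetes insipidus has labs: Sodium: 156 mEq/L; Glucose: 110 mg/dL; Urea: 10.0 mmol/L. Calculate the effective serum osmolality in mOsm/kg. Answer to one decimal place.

318.1 mOsm/kg

Effective osmolality excludes urea (freely permeant across cell membranes):
2·Na + glucose/18
= 2·156 + 110/18
= 312 + 6.11
= 318.11 mOsm/kg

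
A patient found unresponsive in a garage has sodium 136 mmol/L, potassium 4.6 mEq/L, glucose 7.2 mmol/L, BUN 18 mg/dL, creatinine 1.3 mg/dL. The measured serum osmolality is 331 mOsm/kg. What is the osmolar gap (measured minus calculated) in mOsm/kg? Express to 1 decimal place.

45.4 mOsm/kg

Calculated osmolality = 2·Na + glucose + BUN/2.8
= 2·136 + 7.2 + 18/2.8
= 272 + 7.20 + 6.43
= 285.63 mOsm/kg ≈ 285.6 mOsm/kg
Osmolar gap = measured − calculated = 331 − 285.6 = 45.4 mOsm/kg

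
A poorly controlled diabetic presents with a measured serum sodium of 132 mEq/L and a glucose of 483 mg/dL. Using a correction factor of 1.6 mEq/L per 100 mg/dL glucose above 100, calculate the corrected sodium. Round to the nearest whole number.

138 mEq/L

Corrected Na = measured Na + 1.6 · (glucose − 100)/100
= 132 + 1.6 · (483 − 100)/100
= 132 + 6.1
= 138.1 mEq/L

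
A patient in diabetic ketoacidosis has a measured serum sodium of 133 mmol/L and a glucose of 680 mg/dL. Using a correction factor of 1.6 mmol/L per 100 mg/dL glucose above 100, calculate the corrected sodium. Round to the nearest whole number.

Corrected Na = measured Na + 1.6 · (glucose − 100)/100
= 133 + 1.6 · (680 − 100)/100
= 133 + 9.3
= 142.3 mmol/L

142 mmol/L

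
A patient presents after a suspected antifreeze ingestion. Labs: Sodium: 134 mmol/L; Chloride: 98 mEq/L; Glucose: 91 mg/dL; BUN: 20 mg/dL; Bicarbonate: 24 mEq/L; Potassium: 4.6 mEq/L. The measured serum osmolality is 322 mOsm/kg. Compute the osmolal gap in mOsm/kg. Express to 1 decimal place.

Calculated osmolality = 2·Na + glucose/18 + BUN/2.8
= 2·134 + 91/18 + 20/2.8
= 268 + 5.06 + 7.14
= 280.2 mOsm/kg ≈ 280.2 mOsm/kg
Osmolar gap = measured − calculated = 322 − 280.2 = 41.8 mOsm/kg

41.8 mOsm/kg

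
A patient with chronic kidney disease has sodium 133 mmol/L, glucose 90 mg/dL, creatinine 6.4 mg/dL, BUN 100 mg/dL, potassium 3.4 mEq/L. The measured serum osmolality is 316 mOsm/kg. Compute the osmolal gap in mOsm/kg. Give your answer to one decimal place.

Calculated osmolality = 2·Na + glucose/18 + BUN/2.8
= 2·133 + 90/18 + 100/2.8
= 266 + 5 + 35.71
= 306.71 mOsm/kg ≈ 306.7 mOsm/kg
Osmolar gap = measured − calculated = 316 − 306.7 = 9.3 mOsm/kg

9.3 mOsm/kg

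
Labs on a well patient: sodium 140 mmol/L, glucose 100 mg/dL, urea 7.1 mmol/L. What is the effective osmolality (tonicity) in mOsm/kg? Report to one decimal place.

285.6 mOsm/kg

Effective osmolality excludes urea (freely permeant across cell membranes):
2·Na + glucose/18
= 2·140 + 100/18
= 280 + 5.56
= 285.56 mOsm/kg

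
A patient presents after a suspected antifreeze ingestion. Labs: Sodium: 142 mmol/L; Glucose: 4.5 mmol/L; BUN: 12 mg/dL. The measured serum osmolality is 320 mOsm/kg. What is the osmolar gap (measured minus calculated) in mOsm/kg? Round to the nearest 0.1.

Calculated osmolality = 2·Na + glucose + BUN/2.8
= 2·142 + 4.5 + 12/2.8
= 284 + 4.50 + 4.29
= 292.79 mOsm/kg ≈ 292.8 mOsm/kg
Osmolar gap = measured − calculated = 320 − 292.8 = 27.2 mOsm/kg

27.2 mOsm/kg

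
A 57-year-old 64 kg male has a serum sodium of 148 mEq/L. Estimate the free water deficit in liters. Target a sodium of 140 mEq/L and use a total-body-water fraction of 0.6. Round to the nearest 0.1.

2.2 L

TBW = 0.6 · 64 = 38.4 L
Free water deficit = TBW · (Na/140 − 1)
= 38.4 · (148/140 − 1)
= 38.4 · 0.0571
= 2.19 L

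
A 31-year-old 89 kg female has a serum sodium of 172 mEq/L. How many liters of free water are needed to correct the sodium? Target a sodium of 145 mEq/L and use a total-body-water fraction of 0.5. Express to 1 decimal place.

8.3 L

TBW = 0.5 · 89 = 44.5 L
Free water deficit = TBW · (Na/145 − 1)
= 44.5 · (172/145 − 1)
= 44.5 · 0.1862
= 8.29 L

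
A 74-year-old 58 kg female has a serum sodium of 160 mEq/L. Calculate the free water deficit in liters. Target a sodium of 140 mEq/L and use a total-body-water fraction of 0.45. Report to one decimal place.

TBW = 0.45 · 58 = 26.1 L
Free water deficit = TBW · (Na/140 − 1)
= 26.1 · (160/140 − 1)
= 26.1 · 0.1429
= 3.73 L

3.7 L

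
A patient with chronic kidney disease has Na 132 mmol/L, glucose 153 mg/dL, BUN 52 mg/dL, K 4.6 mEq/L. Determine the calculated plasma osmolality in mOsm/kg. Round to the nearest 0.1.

Calculated osmolality = 2·Na + glucose/18 + BUN/2.8
= 2·132 + 153/18 + 52/2.8
= 264 + 8.50 + 18.57
= 291.07 mOsm/kg

291.1 mOsm/kg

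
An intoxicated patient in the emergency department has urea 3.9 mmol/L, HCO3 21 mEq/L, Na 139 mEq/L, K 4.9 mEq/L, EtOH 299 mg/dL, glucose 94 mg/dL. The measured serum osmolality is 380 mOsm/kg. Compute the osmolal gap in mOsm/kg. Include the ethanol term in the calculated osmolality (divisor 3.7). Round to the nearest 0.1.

Calculated osmolality = 2·Na + glucose/18 + urea + ethanol/3.7
= 2·139 + 94/18 + 3.9 + 299/3.7
= 278 + 5.22 + 3.90 + 80.81
= 367.93 mOsm/kg ≈ 367.9 mOsm/kg
Osmolar gap = measured − calculated = 380 − 367.9 = 12.1 mOsm/kg

12.1 mOsm/kg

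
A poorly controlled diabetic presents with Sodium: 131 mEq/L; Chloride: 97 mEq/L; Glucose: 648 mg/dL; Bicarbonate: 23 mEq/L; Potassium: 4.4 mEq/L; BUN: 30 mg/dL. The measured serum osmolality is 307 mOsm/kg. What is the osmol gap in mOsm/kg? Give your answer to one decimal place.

Calculated osmolality = 2·Na + glucose/18 + BUN/2.8
= 2·131 + 648/18 + 30/2.8
= 262 + 36 + 10.71
= 308.71 mOsm/kg ≈ 308.7 mOsm/kg
Osmolar gap = measured − calculated = 307 − 308.7 = -1.7 mOsm/kg

-1.7 mOsm/kg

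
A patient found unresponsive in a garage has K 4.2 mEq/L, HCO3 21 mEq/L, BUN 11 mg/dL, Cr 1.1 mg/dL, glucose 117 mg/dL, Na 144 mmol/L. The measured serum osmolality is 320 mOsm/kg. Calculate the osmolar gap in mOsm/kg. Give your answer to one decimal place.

21.6 mOsm/kg

Calculated osmolality = 2·Na + glucose/18 + BUN/2.8
= 2·144 + 117/18 + 11/2.8
= 288 + 6.50 + 3.93
= 298.43 mOsm/kg ≈ 298.4 mOsm/kg
Osmolar gap = measured − calculated = 320 − 298.4 = 21.6 mOsm/kg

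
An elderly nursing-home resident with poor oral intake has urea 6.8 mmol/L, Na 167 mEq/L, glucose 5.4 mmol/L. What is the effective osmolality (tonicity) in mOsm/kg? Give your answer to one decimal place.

Effective osmolality excludes urea (freely permeant across cell membranes):
2·Na + glucose
= 2·167 + 5.4
= 334 + 5.4
= 339.4 mOsm/kg

339.4 mOsm/kg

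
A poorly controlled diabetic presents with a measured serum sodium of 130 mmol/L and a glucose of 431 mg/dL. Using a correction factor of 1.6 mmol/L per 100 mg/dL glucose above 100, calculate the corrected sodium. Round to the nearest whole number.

Corrected Na = measured Na + 1.6 · (glucose − 100)/100
= 130 + 1.6 · (431 − 100)/100
= 130 + 5.3
= 135.3 mmol/L

135 mmol/L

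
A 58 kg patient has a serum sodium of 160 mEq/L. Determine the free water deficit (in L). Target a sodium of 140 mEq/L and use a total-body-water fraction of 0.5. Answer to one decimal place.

4.1 L

TBW = 0.5 · 58 = 29 L
Free water deficit = TBW · (Na/140 − 1)
= 29 · (160/140 − 1)
= 29 · 0.1429
= 4.14 L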